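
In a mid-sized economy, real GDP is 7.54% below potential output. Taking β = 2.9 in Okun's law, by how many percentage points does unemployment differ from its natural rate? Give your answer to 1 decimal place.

2.6 percentage points

Okun's law: output gap = -β × (u - u*), so u - u* = -(output gap)/β.
u - u* = -(-7.54)/2.9 = 2.6 percentage points.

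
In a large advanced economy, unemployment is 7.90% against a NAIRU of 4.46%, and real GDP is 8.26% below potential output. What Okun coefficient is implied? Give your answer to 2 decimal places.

β ≈ 2.40

Okun's law: output gap = -β × (u - u*).
-8.26 = -β × (7.9 - 4.46) = -β × 3.44, so β = 8.26/3.44 = 2.40.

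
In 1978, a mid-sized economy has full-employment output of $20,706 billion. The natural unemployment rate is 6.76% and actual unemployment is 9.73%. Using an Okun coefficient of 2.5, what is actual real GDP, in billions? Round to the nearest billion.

$19,169 billion

Unemployment gap = 9.73 - 6.76 = 2.97 points, so the output gap is -2.5 × 2.97 = -7.425%.
Actual GDP = 20706 × (1 - 7.425/100) = 20706 × 0.92575 ≈ 19169 billion.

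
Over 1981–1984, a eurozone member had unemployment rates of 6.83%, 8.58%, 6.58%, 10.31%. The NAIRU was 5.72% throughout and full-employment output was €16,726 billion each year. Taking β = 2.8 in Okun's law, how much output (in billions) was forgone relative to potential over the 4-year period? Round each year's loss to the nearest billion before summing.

Year 1981: gap = -2.8 × (6.83 - 5.72) = -3.108%, loss ≈ 16726 × 3.108/100 ≈ 520.
Year 1982: gap = -2.8 × (8.58 - 5.72) = -8.008%, loss ≈ 16726 × 8.008/100 ≈ 1339.
Year 1983: gap = -2.8 × (6.58 - 5.72) = -2.408%, loss ≈ 16726 × 2.408/100 ≈ 403.
Year 1984: gap = -2.8 × (10.31 - 5.72) = -12.852%, loss ≈ 16726 × 12.852/100 ≈ 2150.
Total lost output = 520 + 1339 + 403 + 2150 = 4412 billion.

€4,412 billion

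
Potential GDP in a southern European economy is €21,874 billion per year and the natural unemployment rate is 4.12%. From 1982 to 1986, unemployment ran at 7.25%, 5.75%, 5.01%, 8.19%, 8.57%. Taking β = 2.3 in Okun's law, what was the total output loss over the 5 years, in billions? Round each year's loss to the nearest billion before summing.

Year 1982: gap = -2.3 × (7.25 - 4.12) = -7.199%, loss ≈ 21874 × 7.199/100 ≈ 1575.
Year 1983: gap = -2.3 × (5.75 - 4.12) = -3.749%, loss ≈ 21874 × 3.749/100 ≈ 820.
Year 1984: gap = -2.3 × (5.01 - 4.12) = -2.047%, loss ≈ 21874 × 2.047/100 ≈ 448.
Year 1985: gap = -2.3 × (8.19 - 4.12) = -9.361%, loss ≈ 21874 × 9.361/100 ≈ 2048.
Year 1986: gap = -2.3 × (8.57 - 4.12) = -10.235%, loss ≈ 21874 × 10.235/100 ≈ 2239.
Total lost output = 1575 + 820 + 448 + 2048 + 2239 = 7130 billion.

€7,130 billion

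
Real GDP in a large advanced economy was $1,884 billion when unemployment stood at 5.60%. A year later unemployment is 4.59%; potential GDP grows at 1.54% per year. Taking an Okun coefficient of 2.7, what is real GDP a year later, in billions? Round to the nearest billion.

$1,964 billion

Δu = 4.59 - 5.6 = -1.01 points.
Okun's law (growth form): g_Y = g_Y* - β × Δu = 1.54 - 2.7 × (-1.01) = 1.54 + 2.727 = 4.267%.
Real GDP in the next year = 1884 × (1 + 4.267/100) = 1884 × 1.04267 ≈ 1964 billion.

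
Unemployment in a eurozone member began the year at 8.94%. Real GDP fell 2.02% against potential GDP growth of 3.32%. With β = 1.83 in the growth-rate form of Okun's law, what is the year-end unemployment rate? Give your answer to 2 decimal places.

11.86%

Growth-rate Okun's law: g_Y = g_Y* - β × Δu, so Δu = (g_Y* - g_Y)/β.
Δu = (3.32 + 2.02)/1.83 = 5.34/1.83 = 2.92 percentage points.
Year-end unemployment = 8.94 + 2.92 = 11.86%.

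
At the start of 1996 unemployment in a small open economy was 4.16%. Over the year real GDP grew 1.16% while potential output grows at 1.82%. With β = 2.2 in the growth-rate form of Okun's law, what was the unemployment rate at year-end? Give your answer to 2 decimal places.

Growth-rate Okun's law: g_Y = g_Y* - β × Δu, so Δu = (g_Y* - g_Y)/β.
Δu = (1.82 - 1.16)/2.2 = 0.66/2.2 = 0.30 percentage points.
Year-end unemployment = 4.16 + 0.3 = 4.46%.

4.46%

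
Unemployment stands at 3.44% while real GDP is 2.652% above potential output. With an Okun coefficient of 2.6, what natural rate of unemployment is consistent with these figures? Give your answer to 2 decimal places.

From Okun's law, u - u* = -(output gap)/β = -(2.652)/2.6 = -1.02 points.
So u* = 3.44 + 1.02 = 4.46%.

4.46%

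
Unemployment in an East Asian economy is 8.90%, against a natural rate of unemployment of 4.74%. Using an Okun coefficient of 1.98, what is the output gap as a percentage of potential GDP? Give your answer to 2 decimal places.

The unemployment gap is 8.9 - 4.74 = 4.16 percentage points.
Okun's law gives an output gap of -1.98 × 4.16 = -8.2368%, i.e. 8.24% below potential.

-8.24%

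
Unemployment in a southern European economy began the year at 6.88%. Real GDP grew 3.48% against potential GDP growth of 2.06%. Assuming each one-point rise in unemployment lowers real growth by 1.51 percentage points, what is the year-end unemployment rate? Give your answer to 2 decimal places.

Growth-rate Okun's law: g_Y = g_Y* - β × Δu, so Δu = (g_Y* - g_Y)/β.
Δu = (2.06 - 3.48)/1.51 = -1.42/1.51 = -0.94 percentage points.
Year-end unemployment = 6.88 - 0.94 = 5.94%.

5.94%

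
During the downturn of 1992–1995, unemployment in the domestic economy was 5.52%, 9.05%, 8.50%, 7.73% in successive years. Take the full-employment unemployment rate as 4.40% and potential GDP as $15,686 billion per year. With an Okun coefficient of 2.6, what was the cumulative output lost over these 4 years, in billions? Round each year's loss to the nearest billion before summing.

Year 1992: gap = -2.6 × (5.52 - 4.4) = -2.912%, loss ≈ 15686 × 2.912/100 ≈ 457.
Year 1993: gap = -2.6 × (9.05 - 4.4) = -12.09%, loss ≈ 15686 × 12.09/100 ≈ 1896.
Year 1994: gap = -2.6 × (8.5 - 4.4) = -10.66%, loss ≈ 15686 × 10.66/100 ≈ 1672.
Year 1995: gap = -2.6 × (7.73 - 4.4) = -8.658%, loss ≈ 15686 × 8.658/100 ≈ 1358.
Total lost output = 457 + 1896 + 1672 + 1358 = 5383 billion.

$5,383 billion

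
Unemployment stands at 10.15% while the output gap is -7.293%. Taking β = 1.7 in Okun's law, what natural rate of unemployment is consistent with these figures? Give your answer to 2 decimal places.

5.86%

From Okun's law, u - u* = -(output gap)/β = -(-7.293)/1.7 = 4.29 points.
So u* = 10.15 - 4.29 = 5.86%.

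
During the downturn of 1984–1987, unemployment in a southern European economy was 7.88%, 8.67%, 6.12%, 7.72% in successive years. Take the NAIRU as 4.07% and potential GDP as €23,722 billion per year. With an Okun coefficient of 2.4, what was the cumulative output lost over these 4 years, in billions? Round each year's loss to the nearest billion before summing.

€8,033 billion

Year 1984: gap = -2.4 × (7.88 - 4.07) = -9.144%, loss ≈ 23722 × 9.144/100 ≈ 2169.
Year 1985: gap = -2.4 × (8.67 - 4.07) = -11.04%, loss ≈ 23722 × 11.04/100 ≈ 2619.
Year 1986: gap = -2.4 × (6.12 - 4.07) = -4.92%, loss ≈ 23722 × 4.92/100 ≈ 1167.
Year 1987: gap = -2.4 × (7.72 - 4.07) = -8.76%, loss ≈ 23722 × 8.76/100 ≈ 2078.
Total lost output = 2169 + 2619 + 1167 + 2078 = 8033 billion.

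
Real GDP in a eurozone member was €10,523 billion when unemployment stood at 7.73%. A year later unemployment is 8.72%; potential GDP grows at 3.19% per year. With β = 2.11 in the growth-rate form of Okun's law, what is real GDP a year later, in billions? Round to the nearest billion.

€10,639 billion

Δu = 8.72 - 7.73 = 0.99 points.
Okun's law (growth form): g_Y = g_Y* - β × Δu = 3.19 - 2.11 × (0.99) = 3.19 - 2.0889 = 1.1011%.
Real GDP in the next year = 10523 × (1 + 1.1011/100) = 10523 × 1.011011 ≈ 10639 billion.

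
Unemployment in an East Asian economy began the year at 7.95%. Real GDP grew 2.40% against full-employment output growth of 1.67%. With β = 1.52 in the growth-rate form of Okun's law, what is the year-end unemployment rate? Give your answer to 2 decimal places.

Growth-rate Okun's law: g_Y = g_Y* - β × Δu, so Δu = (g_Y* - g_Y)/β.
Δu = (1.67 - 2.4)/1.52 = -0.73/1.52 = -0.48 percentage points.
Year-end unemployment = 7.95 - 0.48 = 7.47%.

7.47%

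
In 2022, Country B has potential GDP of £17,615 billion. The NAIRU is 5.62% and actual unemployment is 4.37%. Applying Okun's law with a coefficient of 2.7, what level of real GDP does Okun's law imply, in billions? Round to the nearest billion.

£18,210 billion

Unemployment gap = 4.37 - 5.62 = -1.25 points, so the output gap is -2.7 × (-1.25) = 3.375%.
Actual GDP = 17615 × (1 + 3.375/100) = 17615 × 1.03375 ≈ 18210 billion.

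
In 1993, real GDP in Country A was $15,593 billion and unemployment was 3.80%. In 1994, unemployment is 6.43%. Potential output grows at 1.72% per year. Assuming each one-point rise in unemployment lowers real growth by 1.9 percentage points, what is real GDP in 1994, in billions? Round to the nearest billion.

$15,082 billion

Δu = 6.43 - 3.8 = 2.63 points.
Okun's law (growth form): g_Y = g_Y* - β × Δu = 1.72 - 1.9 × (2.63) = 1.72 - 4.997 = -3.277%.
Real GDP in the next year = 15593 × (1 - 3.277/100) = 15593 × 0.96723 ≈ 15082 billion.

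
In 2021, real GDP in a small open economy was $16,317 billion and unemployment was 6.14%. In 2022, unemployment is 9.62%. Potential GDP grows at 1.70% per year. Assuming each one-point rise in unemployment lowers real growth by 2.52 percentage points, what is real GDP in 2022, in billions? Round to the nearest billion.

$15,163 billion

Δu = 9.62 - 6.14 = 3.48 points.
Okun's law (growth form): g_Y = g_Y* - β × Δu = 1.70 - 2.52 × (3.48) = 1.7 - 8.7696 = -7.0696%.
Real GDP in the next year = 16317 × (1 - 7.0696/100) = 16317 × 0.929304 ≈ 15163 billion.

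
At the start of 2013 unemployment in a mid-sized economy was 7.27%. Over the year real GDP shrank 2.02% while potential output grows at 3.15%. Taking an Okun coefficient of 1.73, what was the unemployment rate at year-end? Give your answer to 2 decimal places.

10.26%

Growth-rate Okun's law: g_Y = g_Y* - β × Δu, so Δu = (g_Y* - g_Y)/β.
Δu = (3.15 + 2.02)/1.73 = 5.17/1.73 = 2.99 percentage points.
Year-end unemployment = 7.27 + 2.99 = 10.26%.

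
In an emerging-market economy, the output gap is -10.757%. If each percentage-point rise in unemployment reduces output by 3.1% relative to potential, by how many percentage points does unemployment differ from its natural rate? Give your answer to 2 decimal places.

3.47 percentage points

Okun's law: output gap = -β × (u - u*), so u - u* = -(output gap)/β.
u - u* = -(-10.757)/3.1 = 3.47 percentage points.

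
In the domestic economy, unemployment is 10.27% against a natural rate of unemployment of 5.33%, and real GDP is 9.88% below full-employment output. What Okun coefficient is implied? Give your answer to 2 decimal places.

β ≈ 2.00

Okun's law: output gap = -β × (u - u*).
-9.88 = -β × (10.27 - 5.33) = -β × 4.94, so β = 9.88/4.94 = 2.00.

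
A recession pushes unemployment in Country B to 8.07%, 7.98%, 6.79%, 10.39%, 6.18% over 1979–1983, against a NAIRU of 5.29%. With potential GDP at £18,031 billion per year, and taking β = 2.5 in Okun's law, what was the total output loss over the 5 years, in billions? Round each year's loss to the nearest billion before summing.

Year 1979: gap = -2.5 × (8.07 - 5.29) = -6.95%, loss ≈ 18031 × 6.95/100 ≈ 1253.
Year 1980: gap = -2.5 × (7.98 - 5.29) = -6.725%, loss ≈ 18031 × 6.725/100 ≈ 1213.
Year 1981: gap = -2.5 × (6.79 - 5.29) = -3.75%, loss ≈ 18031 × 3.75/100 ≈ 676.
Year 1982: gap = -2.5 × (10.39 - 5.29) = -12.75%, loss ≈ 18031 × 12.75/100 ≈ 2299.
Year 1983: gap = -2.5 × (6.18 - 5.29) = -2.225%, loss ≈ 18031 × 2.225/100 ≈ 401.
Total lost output = 1253 + 1213 + 676 + 2299 + 401 = 5842 billion.

£5,842 billion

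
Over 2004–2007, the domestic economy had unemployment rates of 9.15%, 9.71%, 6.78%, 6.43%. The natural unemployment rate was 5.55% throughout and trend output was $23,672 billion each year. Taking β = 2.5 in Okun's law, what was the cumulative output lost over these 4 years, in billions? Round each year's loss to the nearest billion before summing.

Year 2004: gap = -2.5 × (9.15 - 5.55) = -9%, loss ≈ 23672 × 9/100 ≈ 2130.
Year 2005: gap = -2.5 × (9.71 - 5.55) = -10.4%, loss ≈ 23672 × 10.4/100 ≈ 2462.
Year 2006: gap = -2.5 × (6.78 - 5.55) = -3.075%, loss ≈ 23672 × 3.075/100 ≈ 728.
Year 2007: gap = -2.5 × (6.43 - 5.55) = -2.2%, loss ≈ 23672 × 2.2/100 ≈ 521.
Total lost output = 2130 + 2462 + 728 + 521 = 5841 billion.

$5,841 billion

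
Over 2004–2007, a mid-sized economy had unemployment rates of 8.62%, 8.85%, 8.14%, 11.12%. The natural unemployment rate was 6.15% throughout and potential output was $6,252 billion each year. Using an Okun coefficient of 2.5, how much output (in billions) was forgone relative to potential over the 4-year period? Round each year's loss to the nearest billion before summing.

$1,896 billion

Year 2004: gap = -2.5 × (8.62 - 6.15) = -6.175%, loss ≈ 6252 × 6.175/100 ≈ 386.
Year 2005: gap = -2.5 × (8.85 - 6.15) = -6.75%, loss ≈ 6252 × 6.75/100 ≈ 422.
Year 2006: gap = -2.5 × (8.14 - 6.15) = -4.975%, loss ≈ 6252 × 4.975/100 ≈ 311.
Year 2007: gap = -2.5 × (11.12 - 6.15) = -12.425%, loss ≈ 6252 × 12.425/100 ≈ 777.
Total lost output = 386 + 422 + 311 + 777 = 1896 billion.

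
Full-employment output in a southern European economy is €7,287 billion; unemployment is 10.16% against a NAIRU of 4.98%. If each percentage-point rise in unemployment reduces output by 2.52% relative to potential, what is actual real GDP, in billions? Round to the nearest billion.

Unemployment gap = 10.16 - 4.98 = 5.18 points, so the output gap is -2.52 × 5.18 = -13.0536%.
Actual GDP = 7287 × (1 - 13.0536/100) = 7287 × 0.869464 ≈ 6336 billion.

€6,336 billion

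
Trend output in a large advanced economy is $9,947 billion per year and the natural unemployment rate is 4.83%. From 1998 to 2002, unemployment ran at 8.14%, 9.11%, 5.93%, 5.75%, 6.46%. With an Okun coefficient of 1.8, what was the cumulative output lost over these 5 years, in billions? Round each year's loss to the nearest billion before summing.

Year 1998: gap = -1.8 × (8.14 - 4.83) = -5.958%, loss ≈ 9947 × 5.958/100 ≈ 593.
Year 1999: gap = -1.8 × (9.11 - 4.83) = -7.704%, loss ≈ 9947 × 7.704/100 ≈ 766.
Year 2000: gap = -1.8 × (5.93 - 4.83) = -1.98%, loss ≈ 9947 × 1.98/100 ≈ 197.
Year 2001: gap = -1.8 × (5.75 - 4.83) = -1.656%, loss ≈ 9947 × 1.656/100 ≈ 165.
Year 2002: gap = -1.8 × (6.46 - 4.83) = -2.934%, loss ≈ 9947 × 2.934/100 ≈ 292.
Total lost output = 593 + 766 + 197 + 165 + 292 = 2013 billion.

$2,013 billion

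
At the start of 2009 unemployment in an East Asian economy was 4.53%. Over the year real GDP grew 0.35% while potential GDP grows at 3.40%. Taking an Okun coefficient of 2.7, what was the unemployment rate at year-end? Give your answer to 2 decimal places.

Growth-rate Okun's law: g_Y = g_Y* - β × Δu, so Δu = (g_Y* - g_Y)/β.
Δu = (3.4 - 0.35)/2.7 = 3.05/2.7 = 1.13 percentage points.
Year-end unemployment = 4.53 + 1.13 = 5.66%.

5.66%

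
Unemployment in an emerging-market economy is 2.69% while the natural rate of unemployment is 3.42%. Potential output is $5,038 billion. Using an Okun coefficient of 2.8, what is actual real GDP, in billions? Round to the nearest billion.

$5,141 billion

Unemployment gap = 2.69 - 3.42 = -0.73 points, so the output gap is -2.8 × (-0.73) = 2.044%.
Actual GDP = 5038 × (1 + 2.044/100) = 5038 × 1.02044 ≈ 5141 billion.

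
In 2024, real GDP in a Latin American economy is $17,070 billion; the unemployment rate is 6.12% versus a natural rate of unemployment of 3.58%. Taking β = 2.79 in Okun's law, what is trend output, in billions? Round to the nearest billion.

Unemployment gap = 6.12 - 3.58 = 2.54 points, so output gap = -2.79 × 2.54 = -7.0866%.
Since Y = Y* × (1 + gap/100), Y* = 17070/0.929134 ≈ 18372 billion.

$18,372 billion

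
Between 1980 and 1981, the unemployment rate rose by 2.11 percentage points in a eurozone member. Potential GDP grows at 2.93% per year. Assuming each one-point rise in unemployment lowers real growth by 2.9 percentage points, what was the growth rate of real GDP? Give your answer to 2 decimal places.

-3.19%

Growth-rate Okun's law: g_Y = g_Y* - β × Δu.
g_Y = 2.93 - 2.9 × (2.11) = 2.93 - 6.119 = -3.189%, i.e. -3.19% to 2 d.p.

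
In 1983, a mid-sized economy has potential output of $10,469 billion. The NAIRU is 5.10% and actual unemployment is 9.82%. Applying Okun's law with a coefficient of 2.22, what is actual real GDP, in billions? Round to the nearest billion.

Unemployment gap = 9.82 - 5.1 = 4.72 points, so the output gap is -2.22 × 4.72 = -10.4784%.
Actual GDP = 10469 × (1 - 10.4784/100) = 10469 × 0.895216 ≈ 9372 billion.

$9,372 billion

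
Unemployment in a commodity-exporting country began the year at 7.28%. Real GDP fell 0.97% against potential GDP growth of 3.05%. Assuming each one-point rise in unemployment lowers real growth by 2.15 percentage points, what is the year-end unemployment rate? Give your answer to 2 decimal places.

Growth-rate Okun's law: g_Y = g_Y* - β × Δu, so Δu = (g_Y* - g_Y)/β.
Δu = (3.05 + 0.97)/2.15 = 4.02/2.15 = 1.87 percentage points.
Year-end unemployment = 7.28 + 1.87 = 9.15%.

9.15%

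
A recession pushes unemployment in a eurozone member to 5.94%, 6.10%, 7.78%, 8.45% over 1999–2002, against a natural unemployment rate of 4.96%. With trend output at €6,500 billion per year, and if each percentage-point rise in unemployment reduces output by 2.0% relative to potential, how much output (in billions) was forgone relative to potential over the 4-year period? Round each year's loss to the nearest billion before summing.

Year 1999: gap = -2.0 × (5.94 - 4.96) = -1.96%, loss ≈ 6500 × 1.96/100 ≈ 127.
Year 2000: gap = -2.0 × (6.1 - 4.96) = -2.28%, loss ≈ 6500 × 2.28/100 ≈ 148.
Year 2001: gap = -2.0 × (7.78 - 4.96) = -5.64%, loss ≈ 6500 × 5.64/100 ≈ 367.
Year 2002: gap = -2.0 × (8.45 - 4.96) = -6.98%, loss ≈ 6500 × 6.98/100 ≈ 454.
Total lost output = 127 + 148 + 367 + 454 = 1096 billion.

€1,096 billion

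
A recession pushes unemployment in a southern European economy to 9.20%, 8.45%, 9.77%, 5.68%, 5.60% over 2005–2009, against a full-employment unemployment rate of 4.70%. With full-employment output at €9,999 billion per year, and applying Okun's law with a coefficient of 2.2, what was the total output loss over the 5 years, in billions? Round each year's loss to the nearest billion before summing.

€3,344 billion

Year 2005: gap = -2.2 × (9.2 - 4.7) = -9.9%, loss ≈ 9999 × 9.9/100 ≈ 990.
Year 2006: gap = -2.2 × (8.45 - 4.7) = -8.25%, loss ≈ 9999 × 8.25/100 ≈ 825.
Year 2007: gap = -2.2 × (9.77 - 4.7) = -11.154%, loss ≈ 9999 × 11.154/100 ≈ 1115.
Year 2008: gap = -2.2 × (5.68 - 4.7) = -2.156%, loss ≈ 9999 × 2.156/100 ≈ 216.
Year 2009: gap = -2.2 × (5.6 - 4.7) = -1.98%, loss ≈ 9999 × 1.98/100 ≈ 198.
Total lost output = 990 + 825 + 1115 + 216 + 198 = 3344 billion.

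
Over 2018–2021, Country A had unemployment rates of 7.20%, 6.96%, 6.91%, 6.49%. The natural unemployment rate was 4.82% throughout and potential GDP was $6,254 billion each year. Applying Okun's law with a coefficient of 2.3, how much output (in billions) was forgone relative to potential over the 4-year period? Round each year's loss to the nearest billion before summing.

Year 2018: gap = -2.3 × (7.2 - 4.82) = -5.474%, loss ≈ 6254 × 5.474/100 ≈ 342.
Year 2019: gap = -2.3 × (6.96 - 4.82) = -4.922%, loss ≈ 6254 × 4.922/100 ≈ 308.
Year 2020: gap = -2.3 × (6.91 - 4.82) = -4.807%, loss ≈ 6254 × 4.807/100 ≈ 301.
Year 2021: gap = -2.3 × (6.49 - 4.82) = -3.841%, loss ≈ 6254 × 3.841/100 ≈ 240.
Total lost output = 342 + 308 + 301 + 240 = 1191 billion.

$1,191 billion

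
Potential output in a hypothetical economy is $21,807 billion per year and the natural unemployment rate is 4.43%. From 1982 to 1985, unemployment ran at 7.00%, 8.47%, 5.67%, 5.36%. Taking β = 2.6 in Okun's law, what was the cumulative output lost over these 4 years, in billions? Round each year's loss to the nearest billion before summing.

$4,978 billion

Year 1982: gap = -2.6 × (7 - 4.43) = -6.682%, loss ≈ 21807 × 6.682/100 ≈ 1457.
Year 1983: gap = -2.6 × (8.47 - 4.43) = -10.504%, loss ≈ 21807 × 10.504/100 ≈ 2291.
Year 1984: gap = -2.6 × (5.67 - 4.43) = -3.224%, loss ≈ 21807 × 3.224/100 ≈ 703.
Year 1985: gap = -2.6 × (5.36 - 4.43) = -2.418%, loss ≈ 21807 × 2.418/100 ≈ 527.
Total lost output = 1457 + 2291 + 703 + 527 = 4978 billion.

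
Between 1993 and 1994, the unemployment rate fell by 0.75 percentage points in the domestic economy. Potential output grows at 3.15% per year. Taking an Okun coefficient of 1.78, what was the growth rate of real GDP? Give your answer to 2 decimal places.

4.49%

Growth-rate Okun's law: g_Y = g_Y* - β × Δu.
g_Y = 3.15 - 1.78 × (-0.75) = 3.15 + 1.335 = 4.485%, i.e. 4.49% to 2 d.p.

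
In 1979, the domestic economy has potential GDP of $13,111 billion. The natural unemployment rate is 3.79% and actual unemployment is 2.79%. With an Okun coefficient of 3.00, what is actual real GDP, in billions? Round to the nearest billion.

Unemployment gap = 2.79 - 3.79 = -1 point, so the output gap is -3 × (-1) = 3%.
Actual GDP = 13111 × (1 + 3/100) = 13111 × 1.03 ≈ 13504 billion.

$13,504 billion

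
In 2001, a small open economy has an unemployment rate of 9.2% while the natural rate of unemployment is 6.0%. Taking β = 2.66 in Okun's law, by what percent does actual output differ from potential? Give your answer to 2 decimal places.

The unemployment gap is 9.2 - 6 = 3.2 percentage points.
Okun's law gives an output gap of -2.66 × 3.2 = -8.512%, i.e. 8.51% below potential.

-8.51%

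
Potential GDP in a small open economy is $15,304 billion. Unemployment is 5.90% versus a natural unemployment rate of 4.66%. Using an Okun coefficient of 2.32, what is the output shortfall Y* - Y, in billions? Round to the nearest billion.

Output gap = -2.32 × (5.9 - 4.66) = -2.32 × 1.24 = -2.8768%.
Actual GDP ≈ 15304 × 0.971232 ≈ 14864 billion, so the shortfall is 15304 - 14864 = 440 billion.

$440 billion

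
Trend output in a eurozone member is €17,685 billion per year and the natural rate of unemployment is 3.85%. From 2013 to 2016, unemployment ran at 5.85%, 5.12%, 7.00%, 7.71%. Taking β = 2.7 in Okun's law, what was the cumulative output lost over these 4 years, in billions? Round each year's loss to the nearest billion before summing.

Year 2013: gap = -2.7 × (5.85 - 3.85) = -5.4%, loss ≈ 17685 × 5.4/100 ≈ 955.
Year 2014: gap = -2.7 × (5.12 - 3.85) = -3.429%, loss ≈ 17685 × 3.429/100 ≈ 606.
Year 2015: gap = -2.7 × (7 - 3.85) = -8.505%, loss ≈ 17685 × 8.505/100 ≈ 1504.
Year 2016: gap = -2.7 × (7.71 - 3.85) = -10.422%, loss ≈ 17685 × 10.422/100 ≈ 1843.
Total lost output = 955 + 606 + 1504 + 1843 = 4908 billion.

€4,908 billion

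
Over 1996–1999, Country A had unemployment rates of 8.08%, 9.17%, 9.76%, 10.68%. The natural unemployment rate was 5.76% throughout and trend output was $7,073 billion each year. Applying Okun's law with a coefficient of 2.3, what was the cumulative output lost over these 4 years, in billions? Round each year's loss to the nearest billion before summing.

Year 1996: gap = -2.3 × (8.08 - 5.76) = -5.336%, loss ≈ 7073 × 5.336/100 ≈ 377.
Year 1997: gap = -2.3 × (9.17 - 5.76) = -7.843%, loss ≈ 7073 × 7.843/100 ≈ 555.
Year 1998: gap = -2.3 × (9.76 - 5.76) = -9.2%, loss ≈ 7073 × 9.2/100 ≈ 651.
Year 1999: gap = -2.3 × (10.68 - 5.76) = -11.316%, loss ≈ 7073 × 11.316/100 ≈ 800.
Total lost output = 377 + 555 + 651 + 800 = 2383 billion.

$2,383 billion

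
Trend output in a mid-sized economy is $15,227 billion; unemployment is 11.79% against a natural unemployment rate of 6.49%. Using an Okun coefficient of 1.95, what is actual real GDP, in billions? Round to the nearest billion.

Unemployment gap = 11.79 - 6.49 = 5.3 points, so the output gap is -1.95 × 5.3 = -10.335%.
Actual GDP = 15227 × (1 - 10.335/100) = 15227 × 0.89665 ≈ 13653 billion.

$13,653 billion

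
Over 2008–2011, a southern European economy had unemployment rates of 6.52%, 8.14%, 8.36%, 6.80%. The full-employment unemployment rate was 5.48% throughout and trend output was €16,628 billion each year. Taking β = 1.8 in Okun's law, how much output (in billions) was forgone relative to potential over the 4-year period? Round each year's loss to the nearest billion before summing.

Year 2008: gap = -1.8 × (6.52 - 5.48) = -1.872%, loss ≈ 16628 × 1.872/100 ≈ 311.
Year 2009: gap = -1.8 × (8.14 - 5.48) = -4.788%, loss ≈ 16628 × 4.788/100 ≈ 796.
Year 2010: gap = -1.8 × (8.36 - 5.48) = -5.184%, loss ≈ 16628 × 5.184/100 ≈ 862.
Year 2011: gap = -1.8 × (6.8 - 5.48) = -2.376%, loss ≈ 16628 × 2.376/100 ≈ 395.
Total lost output = 311 + 796 + 862 + 395 = 2364 billion.

€2,364 billion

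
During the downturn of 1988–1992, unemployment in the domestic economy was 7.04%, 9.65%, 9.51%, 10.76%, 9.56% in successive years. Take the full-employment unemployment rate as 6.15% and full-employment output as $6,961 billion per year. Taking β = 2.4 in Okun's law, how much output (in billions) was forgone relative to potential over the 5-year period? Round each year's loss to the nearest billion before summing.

Year 1988: gap = -2.4 × (7.04 - 6.15) = -2.136%, loss ≈ 6961 × 2.136/100 ≈ 149.
Year 1989: gap = -2.4 × (9.65 - 6.15) = -8.4%, loss ≈ 6961 × 8.4/100 ≈ 585.
Year 1990: gap = -2.4 × (9.51 - 6.15) = -8.064%, loss ≈ 6961 × 8.064/100 ≈ 561.
Year 1991: gap = -2.4 × (10.76 - 6.15) = -11.064%, loss ≈ 6961 × 11.064/100 ≈ 770.
Year 1992: gap = -2.4 × (9.56 - 6.15) = -8.184%, loss ≈ 6961 × 8.184/100 ≈ 570.
Total lost output = 149 + 585 + 561 + 770 + 570 = 2635 billion.

$2,635 billion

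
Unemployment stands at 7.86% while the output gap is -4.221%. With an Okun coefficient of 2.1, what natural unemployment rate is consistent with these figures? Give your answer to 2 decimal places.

From Okun's law, u - u* = -(output gap)/β = -(-4.221)/2.1 = 2.01 points.
So u* = 7.86 - 2.01 = 5.85%.

5.85%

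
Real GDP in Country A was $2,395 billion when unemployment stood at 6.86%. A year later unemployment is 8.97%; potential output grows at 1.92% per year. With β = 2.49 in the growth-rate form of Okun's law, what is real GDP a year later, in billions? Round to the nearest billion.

Δu = 8.97 - 6.86 = 2.11 points.
Okun's law (growth form): g_Y = g_Y* - β × Δu = 1.92 - 2.49 × (2.11) = 1.92 - 5.2539 = -3.3339%.
Real GDP in the next year = 2395 × (1 - 3.3339/100) = 2395 × 0.966661 ≈ 2315 billion.

$2,315 billion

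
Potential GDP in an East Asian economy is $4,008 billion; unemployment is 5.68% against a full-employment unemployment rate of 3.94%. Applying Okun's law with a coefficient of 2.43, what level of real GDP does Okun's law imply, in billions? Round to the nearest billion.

Unemployment gap = 5.68 - 3.94 = 1.74 points, so the output gap is -2.43 × 1.74 = -4.2282%.
Actual GDP = 4008 × (1 - 4.2282/100) = 4008 × 0.957718 ≈ 3839 billion.

$3,839 billion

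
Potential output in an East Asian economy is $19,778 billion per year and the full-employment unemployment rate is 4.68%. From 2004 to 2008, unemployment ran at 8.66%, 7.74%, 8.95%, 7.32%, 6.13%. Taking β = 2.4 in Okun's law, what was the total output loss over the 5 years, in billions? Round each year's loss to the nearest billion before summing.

$7,309 billion

Year 2004: gap = -2.4 × (8.66 - 4.68) = -9.552%, loss ≈ 19778 × 9.552/100 ≈ 1889.
Year 2005: gap = -2.4 × (7.74 - 4.68) = -7.344%, loss ≈ 19778 × 7.344/100 ≈ 1452.
Year 2006: gap = -2.4 × (8.95 - 4.68) = -10.248%, loss ≈ 19778 × 10.248/100 ≈ 2027.
Year 2007: gap = -2.4 × (7.32 - 4.68) = -6.336%, loss ≈ 19778 × 6.336/100 ≈ 1253.
Year 2008: gap = -2.4 × (6.13 - 4.68) = -3.48%, loss ≈ 19778 × 3.48/100 ≈ 688.
Total lost output = 1889 + 1452 + 2027 + 1253 + 688 = 7309 billion.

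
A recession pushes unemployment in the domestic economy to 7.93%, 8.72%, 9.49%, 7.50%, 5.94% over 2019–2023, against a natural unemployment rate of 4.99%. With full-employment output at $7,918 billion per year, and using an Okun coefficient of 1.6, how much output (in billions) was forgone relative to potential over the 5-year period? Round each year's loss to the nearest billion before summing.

$1,853 billion

Year 2019: gap = -1.6 × (7.93 - 4.99) = -4.704%, loss ≈ 7918 × 4.704/100 ≈ 372.
Year 2020: gap = -1.6 × (8.72 - 4.99) = -5.968%, loss ≈ 7918 × 5.968/100 ≈ 473.
Year 2021: gap = -1.6 × (9.49 - 4.99) = -7.2%, loss ≈ 7918 × 7.2/100 ≈ 570.
Year 2022: gap = -1.6 × (7.5 - 4.99) = -4.016%, loss ≈ 7918 × 4.016/100 ≈ 318.
Year 2023: gap = -1.6 × (5.94 - 4.99) = -1.52%, loss ≈ 7918 × 1.52/100 ≈ 120.
Total lost output = 372 + 473 + 570 + 318 + 120 = 1853 billion.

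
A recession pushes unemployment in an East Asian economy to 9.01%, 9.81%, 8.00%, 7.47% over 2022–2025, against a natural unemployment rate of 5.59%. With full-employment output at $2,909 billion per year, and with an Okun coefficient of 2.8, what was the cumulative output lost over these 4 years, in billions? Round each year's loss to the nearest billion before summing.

Year 2022: gap = -2.8 × (9.01 - 5.59) = -9.576%, loss ≈ 2909 × 9.576/100 ≈ 279.
Year 2023: gap = -2.8 × (9.81 - 5.59) = -11.816%, loss ≈ 2909 × 11.816/100 ≈ 344.
Year 2024: gap = -2.8 × (8 - 5.59) = -6.748%, loss ≈ 2909 × 6.748/100 ≈ 196.
Year 2025: gap = -2.8 × (7.47 - 5.59) = -5.264%, loss ≈ 2909 × 5.264/100 ≈ 153.
Total lost output = 279 + 344 + 196 + 153 = 972 billion.

$972 billion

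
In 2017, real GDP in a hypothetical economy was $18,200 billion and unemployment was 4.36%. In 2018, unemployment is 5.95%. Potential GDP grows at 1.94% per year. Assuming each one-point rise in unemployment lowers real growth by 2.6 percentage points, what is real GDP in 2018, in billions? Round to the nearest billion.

Δu = 5.95 - 4.36 = 1.59 points.
Okun's law (growth form): g_Y = g_Y* - β × Δu = 1.94 - 2.6 × (1.59) = 1.94 - 4.134 = -2.194%.
Real GDP in the next year = 18200 × (1 - 2.194/100) = 18200 × 0.97806 ≈ 17801 billion.

$17,801 billion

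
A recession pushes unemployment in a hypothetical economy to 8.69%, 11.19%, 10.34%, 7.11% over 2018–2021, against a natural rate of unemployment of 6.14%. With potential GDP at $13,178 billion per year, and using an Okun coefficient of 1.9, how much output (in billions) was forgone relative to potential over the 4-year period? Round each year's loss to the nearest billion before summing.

Year 2018: gap = -1.9 × (8.69 - 6.14) = -4.845%, loss ≈ 13178 × 4.845/100 ≈ 638.
Year 2019: gap = -1.9 × (11.19 - 6.14) = -9.595%, loss ≈ 13178 × 9.595/100 ≈ 1264.
Year 2020: gap = -1.9 × (10.34 - 6.14) = -7.98%, loss ≈ 13178 × 7.98/100 ≈ 1052.
Year 2021: gap = -1.9 × (7.11 - 6.14) = -1.843%, loss ≈ 13178 × 1.843/100 ≈ 243.
Total lost output = 638 + 1264 + 1052 + 243 = 3197 billion.

$3,197 billion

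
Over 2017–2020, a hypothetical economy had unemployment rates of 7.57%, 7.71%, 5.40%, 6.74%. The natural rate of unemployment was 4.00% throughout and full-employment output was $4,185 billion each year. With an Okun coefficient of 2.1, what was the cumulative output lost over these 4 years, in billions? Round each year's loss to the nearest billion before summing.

$1,004 billion

Year 2017: gap = -2.1 × (7.57 - 4) = -7.497%, loss ≈ 4185 × 7.497/100 ≈ 314.
Year 2018: gap = -2.1 × (7.71 - 4) = -7.791%, loss ≈ 4185 × 7.791/100 ≈ 326.
Year 2019: gap = -2.1 × (5.4 - 4) = -2.94%, loss ≈ 4185 × 2.94/100 ≈ 123.
Year 2020: gap = -2.1 × (6.74 - 4) = -5.754%, loss ≈ 4185 × 5.754/100 ≈ 241.
Total lost output = 314 + 326 + 123 + 241 = 1004 billion.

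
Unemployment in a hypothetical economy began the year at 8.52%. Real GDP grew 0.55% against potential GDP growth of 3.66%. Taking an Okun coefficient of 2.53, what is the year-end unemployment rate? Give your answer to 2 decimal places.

9.75%

Growth-rate Okun's law: g_Y = g_Y* - β × Δu, so Δu = (g_Y* - g_Y)/β.
Δu = (3.66 - 0.55)/2.53 = 3.11/2.53 = 1.23 percentage points.
Year-end unemployment = 8.52 + 1.23 = 9.75%.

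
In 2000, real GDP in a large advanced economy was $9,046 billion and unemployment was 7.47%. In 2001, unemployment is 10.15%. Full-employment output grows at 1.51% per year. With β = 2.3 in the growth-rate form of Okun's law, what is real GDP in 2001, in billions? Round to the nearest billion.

$8,625 billion

Δu = 10.15 - 7.47 = 2.68 points.
Okun's law (growth form): g_Y = g_Y* - β × Δu = 1.51 - 2.3 × (2.68) = 1.51 - 6.164 = -4.654%.
Real GDP in the next year = 9046 × (1 - 4.654/100) = 9046 × 0.95346 ≈ 8625 billion.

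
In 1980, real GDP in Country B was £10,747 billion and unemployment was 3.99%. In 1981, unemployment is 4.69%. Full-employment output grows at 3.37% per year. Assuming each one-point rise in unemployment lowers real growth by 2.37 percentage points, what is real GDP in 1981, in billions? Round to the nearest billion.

Δu = 4.69 - 3.99 = 0.7 points.
Okun's law (growth form): g_Y = g_Y* - β × Δu = 3.37 - 2.37 × (0.70) = 3.37 - 1.659 = 1.711%.
Real GDP in the next year = 10747 × (1 + 1.711/100) = 10747 × 1.01711 ≈ 10931 billion.

£10,931 billion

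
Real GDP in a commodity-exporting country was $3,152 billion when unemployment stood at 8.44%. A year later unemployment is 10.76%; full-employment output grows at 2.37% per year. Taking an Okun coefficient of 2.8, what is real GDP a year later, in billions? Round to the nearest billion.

$3,022 billion

Δu = 10.76 - 8.44 = 2.32 points.
Okun's law (growth form): g_Y = g_Y* - β × Δu = 2.37 - 2.8 × (2.32) = 2.37 - 6.496 = -4.126%.
Real GDP in the next year = 3152 × (1 - 4.126/100) = 3152 × 0.95874 ≈ 3022 billion.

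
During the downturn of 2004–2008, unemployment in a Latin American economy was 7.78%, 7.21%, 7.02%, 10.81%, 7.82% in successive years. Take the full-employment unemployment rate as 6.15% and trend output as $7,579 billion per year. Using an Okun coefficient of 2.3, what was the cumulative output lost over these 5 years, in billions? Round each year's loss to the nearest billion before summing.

$1,724 billion

Year 2004: gap = -2.3 × (7.78 - 6.15) = -3.749%, loss ≈ 7579 × 3.749/100 ≈ 284.
Year 2005: gap = -2.3 × (7.21 - 6.15) = -2.438%, loss ≈ 7579 × 2.438/100 ≈ 185.
Year 2006: gap = -2.3 × (7.02 - 6.15) = -2.001%, loss ≈ 7579 × 2.001/100 ≈ 152.
Year 2007: gap = -2.3 × (10.81 - 6.15) = -10.718%, loss ≈ 7579 × 10.718/100 ≈ 812.
Year 2008: gap = -2.3 × (7.82 - 6.15) = -3.841%, loss ≈ 7579 × 3.841/100 ≈ 291.
Total lost output = 284 + 185 + 152 + 812 + 291 = 1724 billion.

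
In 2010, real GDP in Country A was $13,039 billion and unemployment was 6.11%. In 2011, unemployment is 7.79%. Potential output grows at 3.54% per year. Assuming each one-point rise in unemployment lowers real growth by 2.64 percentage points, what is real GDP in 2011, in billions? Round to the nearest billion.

Δu = 7.79 - 6.11 = 1.68 points.
Okun's law (growth form): g_Y = g_Y* - β × Δu = 3.54 - 2.64 × (1.68) = 3.54 - 4.4352 = -0.8952%.
Real GDP in the next year = 13039 × (1 - 0.8952/100) = 13039 × 0.991048 ≈ 12922 billion.

$12,922 billion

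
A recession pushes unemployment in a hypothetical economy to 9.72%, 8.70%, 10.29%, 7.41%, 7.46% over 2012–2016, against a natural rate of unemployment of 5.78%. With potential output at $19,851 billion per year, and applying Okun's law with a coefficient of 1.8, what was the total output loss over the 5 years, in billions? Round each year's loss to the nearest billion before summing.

Year 2012: gap = -1.8 × (9.72 - 5.78) = -7.092%, loss ≈ 19851 × 7.092/100 ≈ 1408.
Year 2013: gap = -1.8 × (8.7 - 5.78) = -5.256%, loss ≈ 19851 × 5.256/100 ≈ 1043.
Year 2014: gap = -1.8 × (10.29 - 5.78) = -8.118%, loss ≈ 19851 × 8.118/100 ≈ 1612.
Year 2015: gap = -1.8 × (7.41 - 5.78) = -2.934%, loss ≈ 19851 × 2.934/100 ≈ 582.
Year 2016: gap = -1.8 × (7.46 - 5.78) = -3.024%, loss ≈ 19851 × 3.024/100 ≈ 600.
Total lost output = 1408 + 1043 + 1612 + 582 + 600 = 5245 billion.

$5,245 billion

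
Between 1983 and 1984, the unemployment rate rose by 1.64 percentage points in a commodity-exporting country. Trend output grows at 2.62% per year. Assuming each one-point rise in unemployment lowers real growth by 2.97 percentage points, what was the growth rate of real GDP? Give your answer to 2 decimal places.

-2.25%

Growth-rate Okun's law: g_Y = g_Y* - β × Δu.
g_Y = 2.62 - 2.97 × (1.64) = 2.62 - 4.8708 = -2.2508%, i.e. -2.25% to 2 d.p.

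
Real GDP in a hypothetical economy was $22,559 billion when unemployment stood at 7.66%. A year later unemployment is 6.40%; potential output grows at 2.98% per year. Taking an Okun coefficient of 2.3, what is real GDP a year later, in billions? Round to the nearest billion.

Δu = 6.4 - 7.66 = -1.26 points.
Okun's law (growth form): g_Y = g_Y* - β × Δu = 2.98 - 2.3 × (-1.26) = 2.98 + 2.898 = 5.878%.
Real GDP in the next year = 22559 × (1 + 5.878/100) = 22559 × 1.05878 ≈ 23885 billion.

$23,885 billion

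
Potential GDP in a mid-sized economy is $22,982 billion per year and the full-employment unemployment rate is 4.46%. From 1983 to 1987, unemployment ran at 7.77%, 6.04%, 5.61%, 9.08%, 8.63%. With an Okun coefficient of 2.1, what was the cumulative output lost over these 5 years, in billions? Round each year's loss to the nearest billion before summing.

$7,158 billion

Year 1983: gap = -2.1 × (7.77 - 4.46) = -6.951%, loss ≈ 22982 × 6.951/100 ≈ 1597.
Year 1984: gap = -2.1 × (6.04 - 4.46) = -3.318%, loss ≈ 22982 × 3.318/100 ≈ 763.
Year 1985: gap = -2.1 × (5.61 - 4.46) = -2.415%, loss ≈ 22982 × 2.415/100 ≈ 555.
Year 1986: gap = -2.1 × (9.08 - 4.46) = -9.702%, loss ≈ 22982 × 9.702/100 ≈ 2230.
Year 1987: gap = -2.1 × (8.63 - 4.46) = -8.757%, loss ≈ 22982 × 8.757/100 ≈ 2013.
Total lost output = 1597 + 763 + 555 + 2230 + 2013 = 7158 billion.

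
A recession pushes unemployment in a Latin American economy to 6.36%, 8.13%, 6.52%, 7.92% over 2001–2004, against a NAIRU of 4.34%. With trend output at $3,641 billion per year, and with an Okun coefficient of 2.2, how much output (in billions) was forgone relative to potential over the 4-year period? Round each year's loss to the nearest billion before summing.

$928 billion

Year 2001: gap = -2.2 × (6.36 - 4.34) = -4.444%, loss ≈ 3641 × 4.444/100 ≈ 162.
Year 2002: gap = -2.2 × (8.13 - 4.34) = -8.338%, loss ≈ 3641 × 8.338/100 ≈ 304.
Year 2003: gap = -2.2 × (6.52 - 4.34) = -4.796%, loss ≈ 3641 × 4.796/100 ≈ 175.
Year 2004: gap = -2.2 × (7.92 - 4.34) = -7.876%, loss ≈ 3641 × 7.876/100 ≈ 287.
Total lost output = 162 + 304 + 175 + 287 = 928 billion.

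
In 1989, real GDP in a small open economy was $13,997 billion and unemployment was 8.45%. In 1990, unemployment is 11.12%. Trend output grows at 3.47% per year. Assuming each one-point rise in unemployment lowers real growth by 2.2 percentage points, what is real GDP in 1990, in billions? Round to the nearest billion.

Δu = 11.12 - 8.45 = 2.67 points.
Okun's law (growth form): g_Y = g_Y* - β × Δu = 3.47 - 2.2 × (2.67) = 3.47 - 5.874 = -2.404%.
Real GDP in the next year = 13997 × (1 - 2.404/100) = 13997 × 0.97596 ≈ 13661 billion.

$13,661 billion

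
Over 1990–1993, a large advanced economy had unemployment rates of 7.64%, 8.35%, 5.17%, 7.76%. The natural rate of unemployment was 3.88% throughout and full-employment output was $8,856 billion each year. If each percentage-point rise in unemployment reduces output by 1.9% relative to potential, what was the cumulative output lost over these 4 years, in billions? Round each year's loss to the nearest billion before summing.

$2,255 billion

Year 1990: gap = -1.9 × (7.64 - 3.88) = -7.144%, loss ≈ 8856 × 7.144/100 ≈ 633.
Year 1991: gap = -1.9 × (8.35 - 3.88) = -8.493%, loss ≈ 8856 × 8.493/100 ≈ 752.
Year 1992: gap = -1.9 × (5.17 - 3.88) = -2.451%, loss ≈ 8856 × 2.451/100 ≈ 217.
Year 1993: gap = -1.9 × (7.76 - 3.88) = -7.372%, loss ≈ 8856 × 7.372/100 ≈ 653.
Total lost output = 633 + 752 + 217 + 653 = 2255 billion.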